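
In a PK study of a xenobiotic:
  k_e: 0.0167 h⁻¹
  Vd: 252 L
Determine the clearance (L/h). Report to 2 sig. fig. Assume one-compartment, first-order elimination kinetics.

4.2 L/h

CL = k × Vd = 0.0167 × 252 = 4.208 L/h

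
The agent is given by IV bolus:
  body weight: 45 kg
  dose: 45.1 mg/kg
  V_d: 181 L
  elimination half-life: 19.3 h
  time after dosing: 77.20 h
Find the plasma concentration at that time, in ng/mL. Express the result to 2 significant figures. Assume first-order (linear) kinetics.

700 ng/mL

Total dose = 45.1 × 45 = 2030 mg
C₀ = Dose / Vd = 2030 / 181 = 11.22 mg/L
k = ln2 / t½ = 0.693147 / 19.3 = 0.03591 h⁻¹
t / t½ = 77.20 / 19.3 = 4 half-lives
C = C₀ × (1/2)^4 = 11.22 × 0.06250 = 0.7013 mg/L
Convert: 0.7013 mg/L × 1000 = 701.3 ng/mL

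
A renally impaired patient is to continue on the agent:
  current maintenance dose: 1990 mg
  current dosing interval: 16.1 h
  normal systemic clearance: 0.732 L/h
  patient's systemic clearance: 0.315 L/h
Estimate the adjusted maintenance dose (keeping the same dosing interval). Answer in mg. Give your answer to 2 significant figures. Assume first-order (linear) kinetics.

To keep the same average steady-state level, dosing rate must scale with clearance.
CL ratio = 0.315 / 0.732 = 0.4303
New dose (same interval) = 1990 × 0.4303 = 856.3 mg

860 mg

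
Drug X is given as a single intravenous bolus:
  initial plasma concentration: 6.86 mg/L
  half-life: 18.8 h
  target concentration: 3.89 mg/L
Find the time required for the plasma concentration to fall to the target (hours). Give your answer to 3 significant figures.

15.4 h

k = ln2 / t½ = 0.693147 / 18.8 = 0.03687 h⁻¹
t = ln(C₀ / C) / k = ln(6.860 / 3.89) / 0.03687
  = ln(1.763) / 0.03687 = 0.5670 / 0.03687 = 15.38 h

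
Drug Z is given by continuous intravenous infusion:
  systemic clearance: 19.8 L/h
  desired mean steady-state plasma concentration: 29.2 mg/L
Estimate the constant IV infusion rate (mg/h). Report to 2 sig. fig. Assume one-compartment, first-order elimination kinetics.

At steady state, infusion rate R₀ = Css × CL = 29.2 × 19.80 = 578.2 mg/h

580 mg/h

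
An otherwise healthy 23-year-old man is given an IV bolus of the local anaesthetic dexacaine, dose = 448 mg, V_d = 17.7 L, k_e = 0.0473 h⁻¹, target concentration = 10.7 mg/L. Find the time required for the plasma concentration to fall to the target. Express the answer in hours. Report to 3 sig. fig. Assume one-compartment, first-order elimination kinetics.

18.2 h

C₀ = Dose / Vd = 448.0 / 17.7 = 25.31 mg/L
t = ln(C₀ / C) / k = ln(25.31 / 10.7) / 0.04730
  = ln(2.365) / 0.04730 = 0.8608 / 0.04730 = 18.20 h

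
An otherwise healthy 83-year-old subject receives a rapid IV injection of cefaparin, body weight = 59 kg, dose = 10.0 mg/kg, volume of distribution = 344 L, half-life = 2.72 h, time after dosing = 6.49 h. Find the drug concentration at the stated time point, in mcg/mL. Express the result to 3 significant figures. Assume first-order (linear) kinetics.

Total dose = 10.0 × 59 = 590.0 mg
C₀ = Dose / Vd = 590.0 / 344 = 1.715 mg/L
k = ln2 / t½ = 0.693147 / 2.72 = 0.2548 h⁻¹
C = C₀ · e^(−k·t) = 1.715 × e^(−0.2548 × 6.49)
  = 1.715 × 0.1913 = 0.3281 mg/L
(0.3281 mg/L = 0.3281 mcg/mL)

0.328 mcg/mL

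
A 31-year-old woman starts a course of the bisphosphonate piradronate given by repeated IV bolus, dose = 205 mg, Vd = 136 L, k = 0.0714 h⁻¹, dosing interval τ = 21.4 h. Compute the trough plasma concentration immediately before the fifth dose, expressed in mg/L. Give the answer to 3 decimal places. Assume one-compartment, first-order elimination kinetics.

0.417 mg/L

C₀ per dose = Dose / Vd = 205 / 136 = 1.507 mg/L
Fraction remaining after one interval: r = e^(−kτ) = e^(−0.07140 × 21.4) = 0.2170
Before dose 5, 4 doses have been given (aged 1τ, 2τ, 3τ, 4τ).
C_trough = C₀ × (r + r² + … + r^4) = C₀ × r(1−r^4)/(1−r)
        = 1.507 × 0.2170 × (1 − 0.002217) / (1 − 0.2170) = 0.4167 mg/L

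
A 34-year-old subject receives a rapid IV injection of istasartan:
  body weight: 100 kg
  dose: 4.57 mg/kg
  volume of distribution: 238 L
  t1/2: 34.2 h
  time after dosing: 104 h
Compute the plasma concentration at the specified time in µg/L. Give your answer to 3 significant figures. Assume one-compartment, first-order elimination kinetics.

Total dose = 4.57 × 100 = 457.0 mg
C₀ = Dose / Vd = 457.0 / 238 = 1.920 mg/L
k = ln2 / t½ = 0.693147 / 34.2 = 0.02027 h⁻¹
C = C₀ · e^(−k·t) = 1.920 × e^(−0.02027 × 104)
  = 1.920 × 0.1215 = 0.2333 mg/L
Convert: 0.2333 mg/L × 1000 = 233.3 µg/L

233 µg/L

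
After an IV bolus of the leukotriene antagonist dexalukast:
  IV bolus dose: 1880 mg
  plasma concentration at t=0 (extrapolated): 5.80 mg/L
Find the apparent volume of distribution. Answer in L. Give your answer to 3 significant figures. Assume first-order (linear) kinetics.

324 L

Vd = Dose / C₀ = 1880 / 5.80 = 324.1 L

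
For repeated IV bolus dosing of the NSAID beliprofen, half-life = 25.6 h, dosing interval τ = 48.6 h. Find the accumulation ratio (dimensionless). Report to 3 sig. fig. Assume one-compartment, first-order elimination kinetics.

1.37

k = ln2 / t½ = 0.693147 / 25.6 = 0.02708 h⁻¹
e^(−kτ) = e^(−0.02708 × 48.6) = 0.2682
Accumulation ratio R = 1 / (1 − e^(−kτ)) = 1 / (1 − 0.2682) = 1.366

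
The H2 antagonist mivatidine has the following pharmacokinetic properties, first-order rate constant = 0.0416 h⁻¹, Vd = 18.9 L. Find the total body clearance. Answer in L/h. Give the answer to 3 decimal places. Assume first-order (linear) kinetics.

CL = k × Vd = 0.0416 × 18.9 = 0.7862 L/h

0.786 L/h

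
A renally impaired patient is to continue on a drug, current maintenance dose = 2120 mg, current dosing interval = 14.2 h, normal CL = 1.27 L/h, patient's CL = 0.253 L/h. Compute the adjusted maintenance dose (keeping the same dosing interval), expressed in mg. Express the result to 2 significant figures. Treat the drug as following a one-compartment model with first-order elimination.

To keep the same average steady-state level, dosing rate must scale with clearance.
CL ratio = 0.253 / 1.27 = 0.1992
New dose (same interval) = 2120 × 0.1992 = 422.3 mg

420 mg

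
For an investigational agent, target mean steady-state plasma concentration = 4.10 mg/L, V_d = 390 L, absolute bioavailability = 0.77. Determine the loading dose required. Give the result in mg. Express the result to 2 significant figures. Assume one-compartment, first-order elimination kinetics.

LD = Css × Vd / F = 4.10 × 390 / 0.77 = 2077 mg

2100 mg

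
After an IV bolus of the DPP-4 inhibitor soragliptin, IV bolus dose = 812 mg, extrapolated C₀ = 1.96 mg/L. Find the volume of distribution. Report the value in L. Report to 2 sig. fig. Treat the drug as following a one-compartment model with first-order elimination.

410 L

Vd = Dose / C₀ = 812.0 / 1.96 = 414.3 L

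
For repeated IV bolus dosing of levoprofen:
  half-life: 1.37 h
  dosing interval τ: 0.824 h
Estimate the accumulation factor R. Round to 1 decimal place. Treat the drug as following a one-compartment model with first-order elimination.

k = ln2 / t½ = 0.693147 / 1.37 = 0.5059 h⁻¹
e^(−kτ) = e^(−0.5059 × 0.824) = 0.6591
Accumulation ratio R = 1 / (1 − e^(−kτ)) = 1 / (1 − 0.6591) = 2.933

2.9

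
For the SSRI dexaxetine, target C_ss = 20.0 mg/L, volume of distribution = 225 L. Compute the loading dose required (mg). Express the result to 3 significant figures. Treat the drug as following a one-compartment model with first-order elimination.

LD = Css × Vd = 20.0 × 225 = 4500 mg

4500 mg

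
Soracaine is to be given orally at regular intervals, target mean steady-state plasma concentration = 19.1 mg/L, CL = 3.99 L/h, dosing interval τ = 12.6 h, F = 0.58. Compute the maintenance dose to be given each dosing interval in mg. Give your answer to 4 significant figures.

At steady state, F × (Dose/τ) = Css × CL.
Dose = Css × CL × τ / F = 19.1 × 3.990 × 12.6 / 0.58 = 1656 mg

1656 mg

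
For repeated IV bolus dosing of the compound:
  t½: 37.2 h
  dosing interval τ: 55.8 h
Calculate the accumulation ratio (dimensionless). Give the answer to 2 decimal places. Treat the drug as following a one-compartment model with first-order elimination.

k = ln2 / t½ = 0.693147 / 37.2 = 0.01863 h⁻¹
e^(−kτ) = e^(−0.01863 × 55.8) = 0.3536
Accumulation ratio R = 1 / (1 − e^(−kτ)) = 1 / (1 − 0.3536) = 1.547

1.55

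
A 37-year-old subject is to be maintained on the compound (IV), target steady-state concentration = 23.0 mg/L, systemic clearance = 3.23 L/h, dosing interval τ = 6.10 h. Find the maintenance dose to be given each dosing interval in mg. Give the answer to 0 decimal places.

453 mg

At steady state, Dose/τ = Css × CL.
Dose = Css × CL × τ = 23.0 × 3.230 × 6.10 = 453.2 mg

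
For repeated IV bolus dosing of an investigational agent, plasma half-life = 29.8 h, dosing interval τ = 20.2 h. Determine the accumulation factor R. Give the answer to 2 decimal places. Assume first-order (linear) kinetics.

2.67

k = ln2 / t½ = 0.693147 / 29.8 = 0.02326 h⁻¹
e^(−kτ) = e^(−0.02326 × 20.2) = 0.6251
Accumulation ratio R = 1 / (1 − e^(−kτ)) = 1 / (1 − 0.6251) = 2.667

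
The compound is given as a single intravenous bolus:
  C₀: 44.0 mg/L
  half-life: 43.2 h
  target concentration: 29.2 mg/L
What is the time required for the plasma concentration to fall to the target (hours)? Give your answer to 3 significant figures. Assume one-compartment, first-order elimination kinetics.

25.6 h

k = ln2 / t½ = 0.693147 / 43.2 = 0.01605 h⁻¹
t = ln(C₀ / C) / k = ln(44.00 / 29.2) / 0.01605
  = ln(1.507) / 0.01605 = 0.4101 / 0.01605 = 25.55 h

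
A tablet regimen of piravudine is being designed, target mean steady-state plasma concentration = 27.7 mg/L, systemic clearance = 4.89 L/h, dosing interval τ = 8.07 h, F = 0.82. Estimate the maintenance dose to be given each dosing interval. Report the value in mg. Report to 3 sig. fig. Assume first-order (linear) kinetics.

1330 mg

At steady state, F × (Dose/τ) = Css × CL.
Dose = Css × CL × τ / F = 27.7 × 4.890 × 8.07 / 0.82 = 1333 mg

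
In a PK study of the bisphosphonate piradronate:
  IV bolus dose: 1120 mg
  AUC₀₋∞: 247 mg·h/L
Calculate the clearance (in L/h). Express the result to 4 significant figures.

CL = Dose / AUC = 1120 / 247 = 4.534 L/h

4.534 L/h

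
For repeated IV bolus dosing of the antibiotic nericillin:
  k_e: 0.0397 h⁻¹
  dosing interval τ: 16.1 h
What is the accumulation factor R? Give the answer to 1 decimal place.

2.1

e^(−kτ) = e^(−0.03970 × 16.1) = 0.5277
Accumulation ratio R = 1 / (1 − e^(−kτ)) = 1 / (1 − 0.5277) = 2.117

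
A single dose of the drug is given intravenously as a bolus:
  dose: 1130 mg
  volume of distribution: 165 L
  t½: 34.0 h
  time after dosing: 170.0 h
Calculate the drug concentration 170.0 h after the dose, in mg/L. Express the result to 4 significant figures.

C₀ = Dose / Vd = 1130 / 165 = 6.848 mg/L
k = ln2 / t½ = 0.693147 / 34.0 = 0.02039 h⁻¹
t / t½ = 170.0 / 34.0 = 5 half-lives
C = C₀ × (1/2)^5 = 6.848 × 0.03125 = 0.2140 mg/L

0.2140 mg/L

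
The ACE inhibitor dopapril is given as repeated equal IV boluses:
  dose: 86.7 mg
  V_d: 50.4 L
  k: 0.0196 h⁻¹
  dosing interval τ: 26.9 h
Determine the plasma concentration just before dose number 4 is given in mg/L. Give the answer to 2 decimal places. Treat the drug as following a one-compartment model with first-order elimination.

1.97 mg/L

C₀ per dose = Dose / Vd = 86.7 / 50.4 = 1.720 mg/L
Fraction remaining after one interval: r = e^(−kτ) = e^(−0.01960 × 26.9) = 0.5902
Before dose 4, 3 doses have been given (aged 1τ, 2τ, 3τ).
C_trough = C₀ × (r + r² + … + r^3) = C₀ × r(1−r^3)/(1−r)
        = 1.720 × 0.5902 × (1 − 0.2056) / (1 − 0.5902) = 1.968 mg/L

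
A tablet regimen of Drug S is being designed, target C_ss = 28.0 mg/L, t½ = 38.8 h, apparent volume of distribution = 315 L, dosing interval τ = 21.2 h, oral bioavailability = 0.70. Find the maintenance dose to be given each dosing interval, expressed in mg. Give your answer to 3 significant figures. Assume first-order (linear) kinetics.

k = ln2 / t½ = 0.693147 / 38.8 = 0.01786 h⁻¹
CL = k × Vd = 0.01786 × 315 = 5.626 L/h
At steady state, F × (Dose/τ) = Css × CL.
Dose = Css × CL × τ / F = 28.0 × 5.626 × 21.2 / 0.70 = 4771 mg

4770 mg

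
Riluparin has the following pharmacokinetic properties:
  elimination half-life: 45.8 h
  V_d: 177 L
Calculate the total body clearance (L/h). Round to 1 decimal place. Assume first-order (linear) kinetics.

k = ln2 / t½ = 0.693147 / 45.8 = 0.01513 h⁻¹
CL = k × Vd = 0.01513 × 177 = 2.678 L/h

2.7 L/h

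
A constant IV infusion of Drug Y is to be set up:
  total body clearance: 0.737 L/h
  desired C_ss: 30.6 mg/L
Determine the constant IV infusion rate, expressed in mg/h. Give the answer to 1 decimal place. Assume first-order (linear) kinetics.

At steady state, infusion rate R₀ = Css × CL = 30.6 × 0.7370 = 22.55 mg/h

22.6 mg/h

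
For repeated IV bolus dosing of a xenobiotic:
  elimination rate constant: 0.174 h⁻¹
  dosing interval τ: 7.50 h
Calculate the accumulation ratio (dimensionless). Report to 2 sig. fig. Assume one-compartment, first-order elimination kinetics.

e^(−kτ) = e^(−0.1740 × 7.50) = 0.2712
Accumulation ratio R = 1 / (1 − e^(−kτ)) = 1 / (1 − 0.2712) = 1.372

1.4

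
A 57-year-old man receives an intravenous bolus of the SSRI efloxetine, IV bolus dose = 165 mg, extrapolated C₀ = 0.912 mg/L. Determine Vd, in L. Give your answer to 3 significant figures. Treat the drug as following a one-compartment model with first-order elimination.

Vd = Dose / C₀ = 165.0 / 0.912 = 180.9 L

181 L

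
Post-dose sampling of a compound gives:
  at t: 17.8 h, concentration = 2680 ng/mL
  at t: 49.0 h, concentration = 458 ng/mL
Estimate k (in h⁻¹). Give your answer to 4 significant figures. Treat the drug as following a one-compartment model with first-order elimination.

k = ln(C₁/C₂) / (t₂ − t₁) = ln(2680/458) / (49.0 − 17.8)
  = 1.767 / 31.20 = 0.05663 h⁻¹

0.05663 h⁻¹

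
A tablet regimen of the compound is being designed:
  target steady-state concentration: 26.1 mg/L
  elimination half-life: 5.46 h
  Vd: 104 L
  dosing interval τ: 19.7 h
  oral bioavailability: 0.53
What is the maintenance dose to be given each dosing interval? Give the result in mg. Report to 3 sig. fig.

k = ln2 / t½ = 0.693147 / 5.46 = 0.1270 h⁻¹
CL = k × Vd = 0.1270 × 104 = 13.21 L/h
At steady state, F × (Dose/τ) = Css × CL.
Dose = Css × CL × τ / F = 26.1 × 13.21 × 19.7 / 0.53 = 12820 mg

12800 mg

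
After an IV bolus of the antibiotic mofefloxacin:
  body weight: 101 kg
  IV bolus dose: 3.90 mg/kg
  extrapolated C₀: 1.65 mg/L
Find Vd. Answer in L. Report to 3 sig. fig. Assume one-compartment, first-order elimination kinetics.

239 L

Dose = 3.90 × 101 = 393.9 mg
Vd = Dose / C₀ = 393.9 / 1.65 = 238.7 L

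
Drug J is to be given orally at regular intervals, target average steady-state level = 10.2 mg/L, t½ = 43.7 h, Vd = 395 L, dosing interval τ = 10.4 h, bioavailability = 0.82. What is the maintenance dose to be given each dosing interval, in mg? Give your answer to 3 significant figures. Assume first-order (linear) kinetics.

811 mg

k = ln2 / t½ = 0.693147 / 43.7 = 0.01586 h⁻¹
CL = k × Vd = 0.01586 × 395 = 6.265 L/h
At steady state, F × (Dose/τ) = Css × CL.
Dose = Css × CL × τ / F = 10.2 × 6.265 × 10.4 / 0.82 = 810.5 mg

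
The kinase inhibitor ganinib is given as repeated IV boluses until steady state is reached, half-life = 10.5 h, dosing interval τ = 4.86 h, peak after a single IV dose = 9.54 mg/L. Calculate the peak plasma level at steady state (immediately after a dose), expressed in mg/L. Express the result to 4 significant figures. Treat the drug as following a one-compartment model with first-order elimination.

34.76 mg/L

k = ln2 / t½ = 0.693147 / 10.5 = 0.06601 h⁻¹
e^(−kτ) = e^(−0.06601 × 4.86) = 0.7256
Accumulation ratio R = 1 / (1 − e^(−kτ)) = 1 / (1 − 0.7256) = 3.644
Steady-state peak = C₀ × R = 9.54 × 3.644 = 34.76 mg/L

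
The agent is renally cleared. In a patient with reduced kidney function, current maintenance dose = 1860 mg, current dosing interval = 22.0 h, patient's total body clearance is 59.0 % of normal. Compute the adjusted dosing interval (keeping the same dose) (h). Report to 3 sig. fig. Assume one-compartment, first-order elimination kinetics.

37.3 h

To keep the same average steady-state level, dosing rate must scale with clearance.
CL ratio = 59.0 / 100 = 0.5900
New interval (same dose) = 22.0 / 0.5900 = 37.29 h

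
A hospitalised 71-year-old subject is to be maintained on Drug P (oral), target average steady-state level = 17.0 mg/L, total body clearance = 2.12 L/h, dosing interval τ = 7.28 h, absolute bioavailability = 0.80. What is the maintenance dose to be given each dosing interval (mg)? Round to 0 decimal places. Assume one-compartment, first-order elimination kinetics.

328 mg

At steady state, F × (Dose/τ) = Css × CL.
Dose = Css × CL × τ / F = 17.0 × 2.120 × 7.28 / 0.80 = 328.0 mg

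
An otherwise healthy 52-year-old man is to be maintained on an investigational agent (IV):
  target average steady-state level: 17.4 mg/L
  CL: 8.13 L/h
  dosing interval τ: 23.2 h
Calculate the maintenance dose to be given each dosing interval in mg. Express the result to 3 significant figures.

3280 mg

At steady state, Dose/τ = Css × CL.
Dose = Css × CL × τ = 17.4 × 8.130 × 23.2 = 3282 mg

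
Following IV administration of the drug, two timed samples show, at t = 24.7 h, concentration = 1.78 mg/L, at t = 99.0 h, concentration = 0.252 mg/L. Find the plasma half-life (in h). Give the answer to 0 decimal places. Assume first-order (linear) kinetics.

k = ln(C₁/C₂) / (t₂ − t₁) = ln(1.78/0.252) / (99.0 − 24.7)
  = 1.955 / 74.30 = 0.02631 h⁻¹
t½ = ln2 / k = 0.693147 / 0.02631 = 26.35 h

26 h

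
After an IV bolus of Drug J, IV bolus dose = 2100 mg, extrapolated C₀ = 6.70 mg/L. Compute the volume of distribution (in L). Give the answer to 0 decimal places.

Vd = Dose / C₀ = 2100 / 6.70 = 313.4 L

313 L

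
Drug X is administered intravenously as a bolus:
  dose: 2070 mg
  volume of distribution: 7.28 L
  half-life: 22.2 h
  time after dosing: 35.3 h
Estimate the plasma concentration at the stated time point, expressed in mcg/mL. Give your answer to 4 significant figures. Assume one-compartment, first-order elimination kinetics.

C₀ = Dose / Vd = 2070 / 7.28 = 284.3 mg/L
k = ln2 / t½ = 0.693147 / 22.2 = 0.03122 h⁻¹
C = C₀ · e^(−k·t) = 284.3 × e^(−0.03122 × 35.3)
  = 284.3 × 0.3322 = 94.44 mg/L
(94.44 mg/L = 94.44 mcg/mL)

94.44 mcg/mL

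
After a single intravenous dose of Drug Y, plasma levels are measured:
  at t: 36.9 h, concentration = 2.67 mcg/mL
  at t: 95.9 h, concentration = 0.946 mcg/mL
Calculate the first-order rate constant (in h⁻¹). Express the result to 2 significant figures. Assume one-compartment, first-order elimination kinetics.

k = ln(C₁/C₂) / (t₂ − t₁) = ln(2.67/0.946) / (95.9 − 36.9)
  = 1.038 / 59.00 = 0.01759 h⁻¹

0.018 h⁻¹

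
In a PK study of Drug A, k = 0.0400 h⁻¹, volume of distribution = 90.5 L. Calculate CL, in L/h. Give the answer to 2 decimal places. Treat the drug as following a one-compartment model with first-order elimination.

3.62 L/h

CL = k × Vd = 0.0400 × 90.5 = 3.620 L/h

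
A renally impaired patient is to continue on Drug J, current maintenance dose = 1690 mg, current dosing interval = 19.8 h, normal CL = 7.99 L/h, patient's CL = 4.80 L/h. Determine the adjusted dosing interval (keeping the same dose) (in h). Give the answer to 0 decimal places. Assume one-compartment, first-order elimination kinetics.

To keep the same average steady-state level, dosing rate must scale with clearance.
CL ratio = 4.80 / 7.99 = 0.6008
New interval (same dose) = 19.8 / 0.6008 = 32.96 h

33 h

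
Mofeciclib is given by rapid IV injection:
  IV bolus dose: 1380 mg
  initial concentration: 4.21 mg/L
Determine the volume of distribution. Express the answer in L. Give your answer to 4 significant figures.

327.8 L

Vd = Dose / C₀ = 1380 / 4.21 = 327.8 L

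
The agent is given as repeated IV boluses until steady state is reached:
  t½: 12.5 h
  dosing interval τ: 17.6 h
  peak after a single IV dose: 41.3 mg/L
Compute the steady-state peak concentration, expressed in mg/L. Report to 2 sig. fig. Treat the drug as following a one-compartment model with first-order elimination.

66 mg/L

k = ln2 / t½ = 0.693147 / 12.5 = 0.05545 h⁻¹
e^(−kτ) = e^(−0.05545 × 17.6) = 0.3768
Accumulation ratio R = 1 / (1 − e^(−kτ)) = 1 / (1 − 0.3768) = 1.605
Steady-state peak = C₀ × R = 41.3 × 1.605 = 66.29 mg/L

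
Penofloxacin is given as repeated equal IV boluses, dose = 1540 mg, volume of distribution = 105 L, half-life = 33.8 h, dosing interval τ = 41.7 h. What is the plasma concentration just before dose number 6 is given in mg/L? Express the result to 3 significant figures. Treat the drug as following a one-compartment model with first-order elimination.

C₀ per dose = Dose / Vd = 1540 / 105 = 14.67 mg/L
k = ln2 / t½ = 0.693147 / 33.8 = 0.02051 h⁻¹
Fraction remaining after one interval: r = e^(−kτ) = e^(−0.02051 × 41.7) = 0.4252
Before dose 6, 5 doses have been given (aged 1τ, 2τ, 3τ, 4τ, 5τ).
C_trough = C₀ × (r + r² + … + r^5) = C₀ × r(1−r^5)/(1−r)
        = 14.67 × 0.4252 × (1 − 0.01390) / (1 − 0.4252) = 10.70 mg/L

10.7 mg/L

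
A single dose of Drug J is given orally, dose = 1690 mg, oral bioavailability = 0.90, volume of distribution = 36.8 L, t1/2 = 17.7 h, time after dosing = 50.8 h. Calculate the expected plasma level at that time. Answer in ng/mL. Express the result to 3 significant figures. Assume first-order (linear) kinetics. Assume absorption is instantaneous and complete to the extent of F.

Amount reaching circulation = F × Dose = 0.90 × 1690 = 1521 mg
C₀ = F·Dose / Vd = 1521 / 36.8 = 41.33 mg/L
k = ln2 / t½ = 0.693147 / 17.7 = 0.03916 h⁻¹
C = C₀ · e^(−k·t) = 41.33 × e^(−0.03916 × 50.8)
  = 41.33 × 0.1368 = 5.654 mg/L
Convert: 5.654 mg/L × 1000 = 5654 ng/mL

5650 ng/mL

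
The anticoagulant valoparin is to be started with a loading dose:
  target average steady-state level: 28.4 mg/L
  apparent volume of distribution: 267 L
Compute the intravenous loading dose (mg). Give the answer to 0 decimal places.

LD = Css × Vd = 28.4 × 267 = 7583 mg

7583 mg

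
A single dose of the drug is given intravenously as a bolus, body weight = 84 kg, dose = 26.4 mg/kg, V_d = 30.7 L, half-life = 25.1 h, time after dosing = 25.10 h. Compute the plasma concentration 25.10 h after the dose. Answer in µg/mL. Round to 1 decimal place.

36.1 µg/mL

Total dose = 26.4 × 84 = 2218 mg
C₀ = Dose / Vd = 2218 / 30.7 = 72.25 mg/L
k = ln2 / t½ = 0.693147 / 25.1 = 0.02762 h⁻¹
t / t½ = 25.10 / 25.1 = 1 half-lives
C = C₀ × (1/2)^1 = 72.25 × 0.5000 = 36.13 mg/L
(36.13 mg/L = 36.13 µg/mL)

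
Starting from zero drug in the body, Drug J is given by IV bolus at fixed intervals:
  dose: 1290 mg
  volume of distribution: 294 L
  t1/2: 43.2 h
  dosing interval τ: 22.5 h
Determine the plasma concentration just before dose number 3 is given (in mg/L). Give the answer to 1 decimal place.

5.2 mg/L

C₀ per dose = Dose / Vd = 1290 / 294 = 4.388 mg/L
k = ln2 / t½ = 0.693147 / 43.2 = 0.01605 h⁻¹
Fraction remaining after one interval: r = e^(−kτ) = e^(−0.01605 × 22.5) = 0.6969
Before dose 3, 2 doses have been given (aged 1τ, 2τ).
C_trough = C₀ × (r + r²) = 4.388 × (0.6969 + 0.4857) = 5.189 mg/L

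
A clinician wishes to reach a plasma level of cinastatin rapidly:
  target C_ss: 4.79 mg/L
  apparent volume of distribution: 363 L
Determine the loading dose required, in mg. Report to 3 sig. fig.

1740 mg

LD = Css × Vd = 4.79 × 363 = 1739 mg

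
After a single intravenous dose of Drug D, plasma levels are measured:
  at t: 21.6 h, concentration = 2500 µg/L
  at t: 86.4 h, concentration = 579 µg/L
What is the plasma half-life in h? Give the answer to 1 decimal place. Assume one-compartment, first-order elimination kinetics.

30.7 h

k = ln(C₁/C₂) / (t₂ − t₁) = ln(2500/579) / (86.4 − 21.6)
  = 1.463 / 64.80 = 0.02258 h⁻¹
t½ = ln2 / k = 0.693147 / 0.02258 = 30.70 h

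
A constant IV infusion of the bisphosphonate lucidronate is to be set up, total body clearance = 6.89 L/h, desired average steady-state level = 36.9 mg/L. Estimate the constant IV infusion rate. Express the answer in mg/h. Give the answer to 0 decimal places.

254 mg/h

At steady state, infusion rate R₀ = Css × CL = 36.9 × 6.890 = 254.2 mg/h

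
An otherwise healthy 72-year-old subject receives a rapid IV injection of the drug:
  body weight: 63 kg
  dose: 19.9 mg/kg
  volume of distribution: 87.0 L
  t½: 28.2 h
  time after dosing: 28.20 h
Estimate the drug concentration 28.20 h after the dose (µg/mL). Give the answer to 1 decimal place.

7.2 µg/mL

Total dose = 19.9 × 63 = 1254 mg
C₀ = Dose / Vd = 1254 / 87.0 = 14.41 mg/L
k = ln2 / t½ = 0.693147 / 28.2 = 0.02458 h⁻¹
t / t½ = 28.20 / 28.2 = 1 half-lives
C = C₀ × (1/2)^1 = 14.41 × 0.5000 = 7.205 mg/L
(7.205 mg/L = 7.205 µg/mL)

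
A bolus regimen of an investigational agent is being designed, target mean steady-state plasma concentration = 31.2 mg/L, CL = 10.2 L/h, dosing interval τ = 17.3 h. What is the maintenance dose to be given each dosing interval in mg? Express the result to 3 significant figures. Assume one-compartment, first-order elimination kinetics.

At steady state, Dose/τ = Css × CL.
Dose = Css × CL × τ = 31.2 × 10.20 × 17.3 = 5506 mg

5510 mg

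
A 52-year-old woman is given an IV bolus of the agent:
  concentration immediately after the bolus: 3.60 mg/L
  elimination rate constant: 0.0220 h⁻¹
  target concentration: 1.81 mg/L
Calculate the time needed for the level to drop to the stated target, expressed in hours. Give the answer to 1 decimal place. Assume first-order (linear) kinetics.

t = ln(C₀ / C) / k = ln(3.600 / 1.81) / 0.02200
  = ln(1.989) / 0.02200 = 0.6876 / 0.02200 = 31.25 h

31.3 h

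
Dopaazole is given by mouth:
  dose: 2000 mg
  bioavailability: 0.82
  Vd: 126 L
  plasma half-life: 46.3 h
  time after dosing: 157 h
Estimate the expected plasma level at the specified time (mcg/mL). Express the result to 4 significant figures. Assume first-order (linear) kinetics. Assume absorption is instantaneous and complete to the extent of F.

Amount reaching circulation = F × Dose = 0.82 × 2000 = 1640 mg
C₀ = F·Dose / Vd = 1640 / 126 = 13.02 mg/L
k = ln2 / t½ = 0.693147 / 46.3 = 0.01497 h⁻¹
C = C₀ · e^(−k·t) = 13.02 × e^(−0.01497 × 157)
  = 13.02 × 0.09534 = 1.241 mg/L
(1.241 mg/L = 1.241 mcg/mL)

1.241 mcg/mL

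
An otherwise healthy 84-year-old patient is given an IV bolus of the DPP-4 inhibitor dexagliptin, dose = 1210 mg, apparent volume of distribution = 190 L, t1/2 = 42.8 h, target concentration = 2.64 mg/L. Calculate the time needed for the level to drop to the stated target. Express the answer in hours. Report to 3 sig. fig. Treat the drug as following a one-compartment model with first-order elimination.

54.4 h

C₀ = Dose / Vd = 1210 / 190 = 6.368 mg/L
k = ln2 / t½ = 0.693147 / 42.8 = 0.01620 h⁻¹
t = ln(C₀ / C) / k = ln(6.368 / 2.64) / 0.01620
  = ln(2.412) / 0.01620 = 0.8805 / 0.01620 = 54.35 h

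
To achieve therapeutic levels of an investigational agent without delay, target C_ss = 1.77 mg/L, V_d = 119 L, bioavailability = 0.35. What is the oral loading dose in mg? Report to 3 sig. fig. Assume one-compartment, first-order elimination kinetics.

LD = Css × Vd / F = 1.77 × 119 / 0.35 = 601.8 mg

602 mg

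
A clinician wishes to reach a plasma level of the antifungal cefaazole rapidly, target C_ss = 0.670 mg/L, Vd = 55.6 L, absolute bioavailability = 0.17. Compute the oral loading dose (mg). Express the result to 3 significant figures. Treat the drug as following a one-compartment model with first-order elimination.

LD = Css × Vd / F = 0.670 × 55.6 / 0.17 = 219.1 mg

219 mg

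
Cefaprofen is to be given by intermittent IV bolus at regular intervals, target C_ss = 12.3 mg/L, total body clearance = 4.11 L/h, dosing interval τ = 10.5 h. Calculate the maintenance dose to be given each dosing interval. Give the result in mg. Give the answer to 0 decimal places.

531 mg

At steady state, Dose/τ = Css × CL.
Dose = Css × CL × τ = 12.3 × 4.110 × 10.5 = 530.8 mg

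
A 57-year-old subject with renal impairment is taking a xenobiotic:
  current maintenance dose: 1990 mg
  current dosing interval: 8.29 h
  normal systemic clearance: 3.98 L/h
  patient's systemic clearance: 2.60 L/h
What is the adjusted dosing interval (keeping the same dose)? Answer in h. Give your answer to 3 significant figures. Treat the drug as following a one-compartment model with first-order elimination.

To keep the same average steady-state level, dosing rate must scale with clearance.
CL ratio = 2.60 / 3.98 = 0.6533
New interval (same dose) = 8.29 / 0.6533 = 12.69 h

12.7 h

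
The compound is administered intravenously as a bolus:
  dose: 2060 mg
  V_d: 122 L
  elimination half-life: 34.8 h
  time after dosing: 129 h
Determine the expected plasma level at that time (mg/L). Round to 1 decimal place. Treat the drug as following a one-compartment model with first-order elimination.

C₀ = Dose / Vd = 2060 / 122 = 16.89 mg/L
k = ln2 / t½ = 0.693147 / 34.8 = 0.01992 h⁻¹
C = C₀ · e^(−k·t) = 16.89 × e^(−0.01992 × 129)
  = 16.89 × 0.07656 = 1.293 mg/L

1.3 mg/L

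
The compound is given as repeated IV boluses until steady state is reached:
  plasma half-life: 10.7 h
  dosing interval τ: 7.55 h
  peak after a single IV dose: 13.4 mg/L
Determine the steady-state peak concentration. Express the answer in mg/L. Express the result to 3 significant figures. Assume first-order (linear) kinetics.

34.6 mg/L

k = ln2 / t½ = 0.693147 / 10.7 = 0.06478 h⁻¹
e^(−kτ) = e^(−0.06478 × 7.55) = 0.6132
Accumulation ratio R = 1 / (1 − e^(−kτ)) = 1 / (1 − 0.6132) = 2.585
Steady-state peak = C₀ × R = 13.4 × 2.585 = 34.64 mg/L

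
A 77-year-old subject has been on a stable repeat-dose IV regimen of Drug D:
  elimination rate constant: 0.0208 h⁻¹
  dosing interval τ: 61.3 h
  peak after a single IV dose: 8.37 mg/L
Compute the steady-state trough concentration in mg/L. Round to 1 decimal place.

e^(−kτ) = e^(−0.02080 × 61.3) = 0.2794
Accumulation ratio R = 1 / (1 − e^(−kτ)) = 1 / (1 − 0.2794) = 1.388
Steady-state trough = C₀ × R × e^(−kτ) = 8.37 × 1.388 × 0.2794 = 3.246 mg/L

3.2 mg/L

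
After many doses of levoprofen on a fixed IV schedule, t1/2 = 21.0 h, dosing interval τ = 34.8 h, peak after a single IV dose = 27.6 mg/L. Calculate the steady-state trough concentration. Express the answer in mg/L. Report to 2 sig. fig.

13 mg/L

k = ln2 / t½ = 0.693147 / 21.0 = 0.03301 h⁻¹
e^(−kτ) = e^(−0.03301 × 34.8) = 0.3170
Accumulation ratio R = 1 / (1 − e^(−kτ)) = 1 / (1 − 0.3170) = 1.464
Steady-state trough = C₀ × R × e^(−kτ) = 27.6 × 1.464 × 0.3170 = 12.81 mg/L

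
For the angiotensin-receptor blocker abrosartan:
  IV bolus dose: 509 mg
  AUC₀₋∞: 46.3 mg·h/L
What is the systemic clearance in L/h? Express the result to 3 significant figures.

11.0 L/h

CL = Dose / AUC = 509 / 46.3 = 10.99 L/h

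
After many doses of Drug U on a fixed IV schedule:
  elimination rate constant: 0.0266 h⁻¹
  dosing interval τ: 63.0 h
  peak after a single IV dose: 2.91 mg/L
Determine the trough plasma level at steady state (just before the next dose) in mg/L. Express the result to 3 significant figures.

e^(−kτ) = e^(−0.02660 × 63.0) = 0.1872
Accumulation ratio R = 1 / (1 − e^(−kτ)) = 1 / (1 − 0.1872) = 1.230
Steady-state trough = C₀ × R × e^(−kτ) = 2.91 × 1.230 × 0.1872 = 0.6700 mg/L

0.670 mg/L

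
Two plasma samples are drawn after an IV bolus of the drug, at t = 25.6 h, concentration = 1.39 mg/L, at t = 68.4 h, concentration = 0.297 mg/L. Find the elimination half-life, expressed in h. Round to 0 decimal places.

19 h

k = ln(C₁/C₂) / (t₂ − t₁) = ln(1.39/0.297) / (68.4 − 25.6)
  = 1.543 / 42.80 = 0.03605 h⁻¹
t½ = ln2 / k = 0.693147 / 0.03605 = 19.23 h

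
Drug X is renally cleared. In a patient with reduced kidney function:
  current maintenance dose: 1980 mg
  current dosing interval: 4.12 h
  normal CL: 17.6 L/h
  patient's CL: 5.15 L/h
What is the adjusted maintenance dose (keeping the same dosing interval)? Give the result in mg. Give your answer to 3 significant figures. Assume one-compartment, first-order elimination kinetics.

To keep the same average steady-state level, dosing rate must scale with clearance.
CL ratio = 5.15 / 17.6 = 0.2926
New dose (same interval) = 1980 × 0.2926 = 579.3 mg

579 mg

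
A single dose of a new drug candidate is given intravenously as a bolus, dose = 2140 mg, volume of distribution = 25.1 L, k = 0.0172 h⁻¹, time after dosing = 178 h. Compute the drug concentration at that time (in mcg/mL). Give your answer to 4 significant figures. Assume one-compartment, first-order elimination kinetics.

C₀ = Dose / Vd = 2140 / 25.1 = 85.26 mg/L
C = C₀ · e^(−k·t) = 85.26 × e^(−0.01720 × 178)
  = 85.26 × 0.04681 = 3.991 mg/L
(3.991 mg/L = 3.991 mcg/mL)

3.991 mcg/mL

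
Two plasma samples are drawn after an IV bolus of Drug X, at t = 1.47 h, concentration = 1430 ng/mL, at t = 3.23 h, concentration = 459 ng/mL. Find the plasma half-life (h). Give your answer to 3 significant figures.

k = ln(C₁/C₂) / (t₂ − t₁) = ln(1430/459) / (3.23 − 1.47)
  = 1.136 / 1.760 = 0.6455 h⁻¹
t½ = ln2 / k = 0.693147 / 0.6455 = 1.074 h

1.07 h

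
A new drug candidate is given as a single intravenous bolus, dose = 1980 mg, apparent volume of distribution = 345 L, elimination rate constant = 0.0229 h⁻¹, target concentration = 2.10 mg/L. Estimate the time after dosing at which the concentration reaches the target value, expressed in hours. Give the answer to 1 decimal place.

43.9 h

C₀ = Dose / Vd = 1980 / 345 = 5.739 mg/L
t = ln(C₀ / C) / k = ln(5.739 / 2.10) / 0.02290
  = ln(2.733) / 0.02290 = 1.005 / 0.02290 = 43.89 h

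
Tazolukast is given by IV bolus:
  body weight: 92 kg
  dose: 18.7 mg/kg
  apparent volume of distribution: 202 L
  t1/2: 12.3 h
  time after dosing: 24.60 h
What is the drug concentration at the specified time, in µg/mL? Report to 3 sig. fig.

2.13 µg/mL

Total dose = 18.7 × 92 = 1720 mg
C₀ = Dose / Vd = 1720 / 202 = 8.515 mg/L
k = ln2 / t½ = 0.693147 / 12.3 = 0.05635 h⁻¹
t / t½ = 24.60 / 12.3 = 2 half-lives
C = C₀ × (1/2)^2 = 8.515 × 0.2500 = 2.129 mg/L
(2.129 mg/L = 2.129 µg/mL)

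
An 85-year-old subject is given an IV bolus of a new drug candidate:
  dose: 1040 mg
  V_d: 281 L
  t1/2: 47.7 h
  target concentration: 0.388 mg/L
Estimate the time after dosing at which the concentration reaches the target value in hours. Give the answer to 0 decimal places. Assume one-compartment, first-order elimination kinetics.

155 h

C₀ = Dose / Vd = 1040 / 281 = 3.701 mg/L
k = ln2 / t½ = 0.693147 / 47.7 = 0.01453 h⁻¹
t = ln(C₀ / C) / k = ln(3.701 / 0.388) / 0.01453
  = ln(9.539) / 0.01453 = 2.255 / 0.01453 = 155.2 h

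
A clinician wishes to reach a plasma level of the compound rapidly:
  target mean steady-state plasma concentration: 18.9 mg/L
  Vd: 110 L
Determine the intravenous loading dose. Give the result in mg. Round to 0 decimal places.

LD = Css × Vd = 18.9 × 110 = 2079 mg

2079 mg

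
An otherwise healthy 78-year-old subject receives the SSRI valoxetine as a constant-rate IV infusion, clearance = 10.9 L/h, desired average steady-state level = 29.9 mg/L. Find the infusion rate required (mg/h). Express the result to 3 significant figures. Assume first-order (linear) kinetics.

326 mg/h

At steady state, infusion rate R₀ = Css × CL = 29.9 × 10.90 = 325.9 mg/h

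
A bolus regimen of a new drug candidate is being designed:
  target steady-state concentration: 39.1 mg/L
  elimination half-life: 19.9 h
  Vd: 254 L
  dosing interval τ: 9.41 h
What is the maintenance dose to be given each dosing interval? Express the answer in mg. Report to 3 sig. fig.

k = ln2 / t½ = 0.693147 / 19.9 = 0.03483 h⁻¹
CL = k × Vd = 0.03483 × 254 = 8.847 L/h
At steady state, Dose/τ = Css × CL.
Dose = Css × CL × τ = 39.1 × 8.847 × 9.41 = 3255 mg

3260 mg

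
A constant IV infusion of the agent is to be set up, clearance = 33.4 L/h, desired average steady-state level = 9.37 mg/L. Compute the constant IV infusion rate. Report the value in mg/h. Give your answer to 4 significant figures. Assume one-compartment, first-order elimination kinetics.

At steady state, infusion rate R₀ = Css × CL = 9.37 × 33.40 = 313.0 mg/h

313.0 mg/h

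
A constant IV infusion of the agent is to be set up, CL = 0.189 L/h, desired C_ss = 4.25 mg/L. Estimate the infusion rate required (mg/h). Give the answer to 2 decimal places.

At steady state, infusion rate R₀ = Css × CL = 4.25 × 0.1890 = 0.8033 mg/h

0.80 mg/h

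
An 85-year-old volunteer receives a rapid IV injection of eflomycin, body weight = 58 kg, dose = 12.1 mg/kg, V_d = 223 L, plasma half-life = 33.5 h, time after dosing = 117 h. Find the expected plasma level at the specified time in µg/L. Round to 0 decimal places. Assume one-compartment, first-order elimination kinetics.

Total dose = 12.1 × 58 = 701.8 mg
C₀ = Dose / Vd = 701.8 / 223 = 3.147 mg/L
k = ln2 / t½ = 0.693147 / 33.5 = 0.02069 h⁻¹
C = C₀ · e^(−k·t) = 3.147 × e^(−0.02069 × 117)
  = 3.147 × 0.08886 = 0.2796 mg/L
Convert: 0.2796 mg/L × 1000 = 279.6 µg/L

280 µg/L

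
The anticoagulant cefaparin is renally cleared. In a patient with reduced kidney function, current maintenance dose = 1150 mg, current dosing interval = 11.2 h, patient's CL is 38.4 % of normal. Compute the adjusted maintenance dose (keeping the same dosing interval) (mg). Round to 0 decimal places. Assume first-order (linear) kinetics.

442 mg

To keep the same average steady-state level, dosing rate must scale with clearance.
CL ratio = 38.4 / 100 = 0.3840
New dose (same interval) = 1150 × 0.3840 = 441.6 mg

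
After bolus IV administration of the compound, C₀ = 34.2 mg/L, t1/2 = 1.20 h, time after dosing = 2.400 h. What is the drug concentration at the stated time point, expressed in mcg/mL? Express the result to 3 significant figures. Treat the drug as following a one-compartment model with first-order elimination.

8.55 mcg/mL

k = ln2 / t½ = 0.693147 / 1.20 = 0.5776 h⁻¹
t / t½ = 2.400 / 1.20 = 2 half-lives
C = C₀ × (1/2)^2 = 34.20 × 0.2500 = 8.550 mg/L
(8.550 mg/L = 8.550 mcg/mL)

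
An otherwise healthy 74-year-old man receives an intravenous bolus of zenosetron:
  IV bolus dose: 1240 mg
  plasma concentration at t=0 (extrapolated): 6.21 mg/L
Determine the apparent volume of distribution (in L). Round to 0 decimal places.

200 L

Vd = Dose / C₀ = 1240 / 6.21 = 199.7 L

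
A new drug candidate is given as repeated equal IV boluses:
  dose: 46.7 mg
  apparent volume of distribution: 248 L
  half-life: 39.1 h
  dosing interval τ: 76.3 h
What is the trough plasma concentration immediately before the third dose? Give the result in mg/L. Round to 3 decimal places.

C₀ per dose = Dose / Vd = 46.7 / 248 = 0.1883 mg/L
k = ln2 / t½ = 0.693147 / 39.1 = 0.01773 h⁻¹
Fraction remaining after one interval: r = e^(−kτ) = e^(−0.01773 × 76.3) = 0.2585
Before dose 3, 2 doses have been given (aged 1τ, 2τ).
C_trough = C₀ × (r + r²) = 0.1883 × (0.2585 + 0.06682) = 0.06126 mg/L

0.061 mg/L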